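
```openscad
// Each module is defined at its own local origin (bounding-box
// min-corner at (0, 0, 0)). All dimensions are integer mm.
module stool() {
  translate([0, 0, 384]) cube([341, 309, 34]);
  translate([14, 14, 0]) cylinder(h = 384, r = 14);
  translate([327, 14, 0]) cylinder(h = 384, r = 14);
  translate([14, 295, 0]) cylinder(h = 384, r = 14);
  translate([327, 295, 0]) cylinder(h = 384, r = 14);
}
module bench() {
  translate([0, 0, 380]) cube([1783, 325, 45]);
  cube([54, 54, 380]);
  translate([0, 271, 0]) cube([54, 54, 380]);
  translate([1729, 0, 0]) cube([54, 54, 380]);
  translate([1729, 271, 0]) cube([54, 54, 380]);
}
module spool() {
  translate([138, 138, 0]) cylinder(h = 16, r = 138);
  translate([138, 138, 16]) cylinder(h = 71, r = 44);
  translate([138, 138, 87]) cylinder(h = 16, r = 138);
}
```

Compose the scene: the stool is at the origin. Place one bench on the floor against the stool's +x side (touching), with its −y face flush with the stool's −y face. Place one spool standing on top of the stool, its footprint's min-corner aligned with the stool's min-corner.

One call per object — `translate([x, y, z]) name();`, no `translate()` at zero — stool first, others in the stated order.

stool();
translate([341, 0, 0]) bench();
translate([0, 0, 418]) spool();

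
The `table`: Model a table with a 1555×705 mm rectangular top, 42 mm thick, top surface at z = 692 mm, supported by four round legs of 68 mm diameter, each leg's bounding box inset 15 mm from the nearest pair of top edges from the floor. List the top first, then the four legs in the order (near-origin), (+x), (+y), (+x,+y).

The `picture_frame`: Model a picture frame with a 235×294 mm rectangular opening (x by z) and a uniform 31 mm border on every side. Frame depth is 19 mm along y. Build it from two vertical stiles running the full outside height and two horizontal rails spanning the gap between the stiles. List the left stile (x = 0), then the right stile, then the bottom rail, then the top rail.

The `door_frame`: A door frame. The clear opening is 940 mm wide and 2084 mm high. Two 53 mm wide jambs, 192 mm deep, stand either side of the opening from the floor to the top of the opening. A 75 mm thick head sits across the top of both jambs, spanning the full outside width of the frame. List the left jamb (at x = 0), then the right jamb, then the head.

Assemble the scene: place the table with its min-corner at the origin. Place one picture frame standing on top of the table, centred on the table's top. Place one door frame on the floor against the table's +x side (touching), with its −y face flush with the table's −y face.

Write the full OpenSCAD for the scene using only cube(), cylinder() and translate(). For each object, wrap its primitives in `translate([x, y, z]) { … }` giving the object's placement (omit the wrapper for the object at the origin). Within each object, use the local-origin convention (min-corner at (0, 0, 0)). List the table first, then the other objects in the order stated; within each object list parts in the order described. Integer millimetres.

translate([0, 0, 650]) cube([1555, 705, 42]);
translate([49, 49, 0]) cylinder(h = 650, r = 34);
translate([1506, 49, 0]) cylinder(h = 650, r = 34);
translate([49, 656, 0]) cylinder(h = 650, r = 34);
translate([1506, 656, 0]) cylinder(h = 650, r = 34);
translate([629, 343, 692]) {
  cube([31, 19, 356]);
  translate([266, 0, 0]) cube([31, 19, 356]);
  translate([31, 0, 0]) cube([235, 19, 31]);
  translate([31, 0, 325]) cube([235, 19, 31]);
}
translate([1555, 0, 0]) {
  cube([53, 192, 2084]);
  translate([993, 0, 0]) cube([53, 192, 2084]);
  translate([0, 0, 2084]) cube([1046, 192, 75]);
}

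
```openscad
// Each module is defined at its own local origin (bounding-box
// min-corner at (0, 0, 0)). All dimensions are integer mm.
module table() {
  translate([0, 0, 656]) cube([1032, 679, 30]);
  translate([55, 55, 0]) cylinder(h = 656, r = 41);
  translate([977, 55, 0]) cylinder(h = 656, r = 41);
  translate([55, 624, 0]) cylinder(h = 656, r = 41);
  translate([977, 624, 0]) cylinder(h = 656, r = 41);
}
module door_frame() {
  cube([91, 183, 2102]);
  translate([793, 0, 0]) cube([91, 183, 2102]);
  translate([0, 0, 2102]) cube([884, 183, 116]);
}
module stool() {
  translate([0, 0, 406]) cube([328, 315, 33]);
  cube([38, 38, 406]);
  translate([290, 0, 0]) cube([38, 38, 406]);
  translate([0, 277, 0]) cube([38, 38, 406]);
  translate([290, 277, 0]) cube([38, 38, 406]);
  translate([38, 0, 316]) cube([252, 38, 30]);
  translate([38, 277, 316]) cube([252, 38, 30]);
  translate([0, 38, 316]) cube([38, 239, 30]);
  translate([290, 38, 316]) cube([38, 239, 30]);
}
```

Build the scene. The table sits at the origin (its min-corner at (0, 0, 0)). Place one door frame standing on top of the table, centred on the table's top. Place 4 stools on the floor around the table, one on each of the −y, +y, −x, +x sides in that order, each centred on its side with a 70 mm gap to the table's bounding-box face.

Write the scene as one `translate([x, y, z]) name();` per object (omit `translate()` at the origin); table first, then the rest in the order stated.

table();
translate([74, 248, 686]) door_frame();
translate([352, -385, 0]) stool();
translate([352, 749, 0]) stool();
translate([-398, 182, 0]) stool();
translate([1102, 182, 0]) stool();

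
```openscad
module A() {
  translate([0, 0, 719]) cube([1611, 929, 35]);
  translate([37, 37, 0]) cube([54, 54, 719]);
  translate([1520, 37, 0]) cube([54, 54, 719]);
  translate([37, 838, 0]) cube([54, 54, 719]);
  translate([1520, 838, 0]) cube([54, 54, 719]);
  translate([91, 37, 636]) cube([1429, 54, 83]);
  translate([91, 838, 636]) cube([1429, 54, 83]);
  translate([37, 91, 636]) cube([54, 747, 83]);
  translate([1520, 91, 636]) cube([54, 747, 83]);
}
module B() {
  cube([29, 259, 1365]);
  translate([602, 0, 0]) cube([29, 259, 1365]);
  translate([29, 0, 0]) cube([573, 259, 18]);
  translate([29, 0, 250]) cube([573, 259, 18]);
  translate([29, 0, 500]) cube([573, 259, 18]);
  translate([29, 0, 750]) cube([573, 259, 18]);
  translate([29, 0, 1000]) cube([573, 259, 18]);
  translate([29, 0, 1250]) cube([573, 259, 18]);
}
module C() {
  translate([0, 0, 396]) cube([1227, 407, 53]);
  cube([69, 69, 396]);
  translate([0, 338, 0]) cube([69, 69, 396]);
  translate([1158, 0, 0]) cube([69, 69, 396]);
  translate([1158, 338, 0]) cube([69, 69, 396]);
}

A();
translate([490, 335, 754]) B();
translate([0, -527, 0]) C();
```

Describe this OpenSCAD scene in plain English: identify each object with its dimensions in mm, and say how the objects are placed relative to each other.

A is a table with a 1611×929 mm rectangular top, 35 mm thick, top surface at z = 754 mm, supported by four 54×54 mm square legs, each inset 37 mm from the nearest pair of top edges, running from the floor. Four apron rails, 54 mm thick and 83 mm tall, run between adjacent legs with their top edges flush with the underside of the top and their outer faces flush with the legs' outer faces.

B is a bookshelf 631 mm wide overall, 259 mm deep and 1365 mm tall. The two sides are 29 mm thick vertical panels. 6 horizontal shelves of 18 mm thickness span between the inner faces of the sides; the lowest shelf sits on the floor and shelves are stacked with a clear vertical gap of 232 mm between each pair.

C is a bench: a 1227×407 mm seat slab, 53 mm thick, top at z = 449 mm, on four 69×69 mm square legs flush with the seat corners and standing on z = 0.

The bookshelf is on top of the table, centred. The bench is on the floor beside the table on its −y side.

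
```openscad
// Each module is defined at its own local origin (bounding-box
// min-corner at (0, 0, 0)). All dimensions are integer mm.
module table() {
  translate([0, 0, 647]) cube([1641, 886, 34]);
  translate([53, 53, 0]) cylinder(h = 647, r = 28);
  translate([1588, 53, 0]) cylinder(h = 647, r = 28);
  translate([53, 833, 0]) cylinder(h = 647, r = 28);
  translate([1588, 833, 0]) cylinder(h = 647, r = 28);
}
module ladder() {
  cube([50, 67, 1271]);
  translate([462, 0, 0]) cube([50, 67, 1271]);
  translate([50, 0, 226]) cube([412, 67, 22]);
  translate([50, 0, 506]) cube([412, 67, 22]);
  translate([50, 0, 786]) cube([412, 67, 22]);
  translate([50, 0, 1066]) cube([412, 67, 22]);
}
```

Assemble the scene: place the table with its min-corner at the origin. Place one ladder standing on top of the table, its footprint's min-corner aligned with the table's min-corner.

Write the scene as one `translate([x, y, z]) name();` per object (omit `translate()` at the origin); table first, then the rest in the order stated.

table();
translate([0, 0, 681]) ladder();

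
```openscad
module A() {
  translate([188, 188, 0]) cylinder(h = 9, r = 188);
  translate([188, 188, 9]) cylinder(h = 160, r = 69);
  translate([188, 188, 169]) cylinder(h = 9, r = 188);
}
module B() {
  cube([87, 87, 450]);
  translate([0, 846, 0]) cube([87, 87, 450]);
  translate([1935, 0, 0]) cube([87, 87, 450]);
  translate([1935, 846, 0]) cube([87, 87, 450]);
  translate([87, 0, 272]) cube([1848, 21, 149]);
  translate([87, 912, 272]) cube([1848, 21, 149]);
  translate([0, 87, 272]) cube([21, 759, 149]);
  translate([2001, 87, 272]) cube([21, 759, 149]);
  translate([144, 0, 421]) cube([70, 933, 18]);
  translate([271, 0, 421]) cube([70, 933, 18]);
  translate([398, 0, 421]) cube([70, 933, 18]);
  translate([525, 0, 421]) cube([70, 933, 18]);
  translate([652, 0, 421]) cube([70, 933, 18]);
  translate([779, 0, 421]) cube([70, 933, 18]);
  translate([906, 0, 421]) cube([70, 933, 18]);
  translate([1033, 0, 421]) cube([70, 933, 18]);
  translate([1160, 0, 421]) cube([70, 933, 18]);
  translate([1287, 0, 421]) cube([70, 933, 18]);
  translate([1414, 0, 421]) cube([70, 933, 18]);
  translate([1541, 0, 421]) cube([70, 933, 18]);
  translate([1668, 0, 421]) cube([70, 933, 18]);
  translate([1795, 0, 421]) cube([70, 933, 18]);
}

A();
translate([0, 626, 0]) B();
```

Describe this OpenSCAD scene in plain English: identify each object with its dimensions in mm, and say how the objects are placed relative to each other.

A is a spool: two coaxial disc flanges of radius 188 mm and thickness 9 mm, joined by a core cylinder of radius 69 mm and height 160 mm. The lower flange rests on z = 0 and the three cylinders share a vertical axis.

B is a bed frame 2022 mm long (x) by 933 mm wide (y). Four 87×87 mm corner posts, 450 mm tall, at the corners of the footprint. Four rails of 21 mm thickness and 149 mm height run between adjacent posts with their undersides at z = 272 mm, their outer faces flush with the outside of the frame (the two x-running rails run between the posts' inner faces; the two y-running rails run between the posts' inner faces). 14 slats, each 70 mm wide (x) and 18 mm thick, lie across the top of the two x-running rails, running the full 933 mm width of the frame in y; the slats are evenly spaced along x between the inner faces of the end posts with equal gaps (rounded down to the nearest mm) at the −x end and between each pair — any rounding remainder accumulates at the +x end.

The bed frame is on the floor beside the spool on its +y side.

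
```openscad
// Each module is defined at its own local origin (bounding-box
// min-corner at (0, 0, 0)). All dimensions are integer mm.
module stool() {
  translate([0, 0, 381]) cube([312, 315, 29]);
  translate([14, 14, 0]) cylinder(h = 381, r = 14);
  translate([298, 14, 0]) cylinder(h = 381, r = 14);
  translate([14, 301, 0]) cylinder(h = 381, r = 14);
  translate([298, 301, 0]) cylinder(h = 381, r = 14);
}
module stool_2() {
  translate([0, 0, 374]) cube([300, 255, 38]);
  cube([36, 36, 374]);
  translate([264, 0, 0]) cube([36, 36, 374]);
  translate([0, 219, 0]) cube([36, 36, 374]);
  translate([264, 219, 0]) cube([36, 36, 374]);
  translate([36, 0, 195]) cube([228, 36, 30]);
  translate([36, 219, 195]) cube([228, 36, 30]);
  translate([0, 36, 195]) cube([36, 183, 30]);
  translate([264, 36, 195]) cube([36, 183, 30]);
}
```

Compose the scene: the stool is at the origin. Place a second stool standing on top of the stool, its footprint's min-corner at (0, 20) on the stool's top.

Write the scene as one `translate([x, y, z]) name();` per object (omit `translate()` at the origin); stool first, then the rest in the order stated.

stool();
translate([0, 20, 410]) stool_2();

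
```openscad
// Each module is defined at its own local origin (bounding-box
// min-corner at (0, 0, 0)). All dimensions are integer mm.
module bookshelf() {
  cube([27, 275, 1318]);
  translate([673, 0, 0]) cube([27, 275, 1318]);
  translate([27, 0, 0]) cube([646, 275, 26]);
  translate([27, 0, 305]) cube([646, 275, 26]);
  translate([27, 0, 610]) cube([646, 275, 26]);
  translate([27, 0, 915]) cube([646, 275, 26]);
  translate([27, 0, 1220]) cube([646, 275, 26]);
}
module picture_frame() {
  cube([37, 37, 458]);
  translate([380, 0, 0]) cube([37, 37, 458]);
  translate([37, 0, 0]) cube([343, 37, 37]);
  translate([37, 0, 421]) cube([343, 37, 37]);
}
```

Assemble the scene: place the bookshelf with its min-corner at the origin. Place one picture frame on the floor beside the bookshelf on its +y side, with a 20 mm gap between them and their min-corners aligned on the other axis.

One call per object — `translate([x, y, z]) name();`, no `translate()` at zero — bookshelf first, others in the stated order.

bookshelf();
translate([0, 295, 0]) picture_frame();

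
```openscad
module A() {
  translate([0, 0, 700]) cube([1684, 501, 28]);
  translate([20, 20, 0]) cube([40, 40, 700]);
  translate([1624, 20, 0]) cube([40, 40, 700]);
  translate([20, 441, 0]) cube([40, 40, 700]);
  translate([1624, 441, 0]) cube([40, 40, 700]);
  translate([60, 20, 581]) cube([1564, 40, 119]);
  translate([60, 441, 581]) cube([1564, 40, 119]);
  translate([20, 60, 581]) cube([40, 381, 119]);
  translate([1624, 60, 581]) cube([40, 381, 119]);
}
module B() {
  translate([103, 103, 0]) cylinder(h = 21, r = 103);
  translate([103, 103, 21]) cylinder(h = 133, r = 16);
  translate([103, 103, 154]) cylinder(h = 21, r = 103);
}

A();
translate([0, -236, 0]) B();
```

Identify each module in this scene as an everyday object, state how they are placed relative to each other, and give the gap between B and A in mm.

A is a table. B is a spool. The spool is on the floor beside the table on its −y side. The gap between the spool and the table is 30 mm.

The spool's nearest face is 30 mm from the table's −y face.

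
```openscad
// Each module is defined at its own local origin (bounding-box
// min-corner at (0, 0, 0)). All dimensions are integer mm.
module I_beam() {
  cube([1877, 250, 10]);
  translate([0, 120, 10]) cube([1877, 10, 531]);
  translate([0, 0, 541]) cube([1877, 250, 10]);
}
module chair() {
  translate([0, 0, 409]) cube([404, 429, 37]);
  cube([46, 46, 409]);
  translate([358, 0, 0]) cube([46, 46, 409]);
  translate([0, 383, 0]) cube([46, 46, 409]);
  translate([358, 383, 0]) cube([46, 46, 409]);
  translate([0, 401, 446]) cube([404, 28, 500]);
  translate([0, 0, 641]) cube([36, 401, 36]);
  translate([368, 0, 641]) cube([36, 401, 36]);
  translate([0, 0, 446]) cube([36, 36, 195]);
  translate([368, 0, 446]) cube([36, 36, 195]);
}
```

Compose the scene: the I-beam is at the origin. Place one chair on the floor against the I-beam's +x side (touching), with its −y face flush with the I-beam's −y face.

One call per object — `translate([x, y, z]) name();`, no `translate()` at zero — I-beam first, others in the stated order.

I_beam();
translate([1877, 0, 0]) chair();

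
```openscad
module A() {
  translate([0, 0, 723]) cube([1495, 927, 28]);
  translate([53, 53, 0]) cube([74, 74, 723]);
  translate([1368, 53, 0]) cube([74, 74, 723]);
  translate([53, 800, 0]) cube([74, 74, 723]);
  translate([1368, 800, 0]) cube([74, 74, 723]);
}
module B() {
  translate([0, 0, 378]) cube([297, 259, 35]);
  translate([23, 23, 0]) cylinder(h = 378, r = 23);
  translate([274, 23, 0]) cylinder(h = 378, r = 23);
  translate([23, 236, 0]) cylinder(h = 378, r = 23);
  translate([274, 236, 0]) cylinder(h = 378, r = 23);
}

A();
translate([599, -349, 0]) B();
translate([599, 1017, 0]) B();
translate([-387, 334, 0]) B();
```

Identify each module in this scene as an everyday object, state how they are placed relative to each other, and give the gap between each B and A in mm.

A is a table. B is a stool. Three stools sit around the table at the −y, +y, −x sides. The gap between each stool and the table is 90 mm.

Each stool's nearest face is 90 mm from the table's bounding box.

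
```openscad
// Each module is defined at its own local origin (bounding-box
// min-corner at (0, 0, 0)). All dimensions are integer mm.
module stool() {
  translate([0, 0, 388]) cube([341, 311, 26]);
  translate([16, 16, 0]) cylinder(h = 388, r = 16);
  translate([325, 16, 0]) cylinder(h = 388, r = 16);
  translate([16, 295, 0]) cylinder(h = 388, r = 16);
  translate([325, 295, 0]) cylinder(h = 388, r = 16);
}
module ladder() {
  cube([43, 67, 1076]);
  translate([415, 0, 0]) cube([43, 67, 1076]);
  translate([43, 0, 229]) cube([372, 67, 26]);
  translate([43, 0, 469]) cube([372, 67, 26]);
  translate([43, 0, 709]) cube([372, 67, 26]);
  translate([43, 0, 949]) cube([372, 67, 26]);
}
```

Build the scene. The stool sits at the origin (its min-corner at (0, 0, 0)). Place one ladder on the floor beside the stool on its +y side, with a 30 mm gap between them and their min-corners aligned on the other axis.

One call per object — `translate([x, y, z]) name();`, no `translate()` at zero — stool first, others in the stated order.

stool();
translate([0, 341, 0]) ladder();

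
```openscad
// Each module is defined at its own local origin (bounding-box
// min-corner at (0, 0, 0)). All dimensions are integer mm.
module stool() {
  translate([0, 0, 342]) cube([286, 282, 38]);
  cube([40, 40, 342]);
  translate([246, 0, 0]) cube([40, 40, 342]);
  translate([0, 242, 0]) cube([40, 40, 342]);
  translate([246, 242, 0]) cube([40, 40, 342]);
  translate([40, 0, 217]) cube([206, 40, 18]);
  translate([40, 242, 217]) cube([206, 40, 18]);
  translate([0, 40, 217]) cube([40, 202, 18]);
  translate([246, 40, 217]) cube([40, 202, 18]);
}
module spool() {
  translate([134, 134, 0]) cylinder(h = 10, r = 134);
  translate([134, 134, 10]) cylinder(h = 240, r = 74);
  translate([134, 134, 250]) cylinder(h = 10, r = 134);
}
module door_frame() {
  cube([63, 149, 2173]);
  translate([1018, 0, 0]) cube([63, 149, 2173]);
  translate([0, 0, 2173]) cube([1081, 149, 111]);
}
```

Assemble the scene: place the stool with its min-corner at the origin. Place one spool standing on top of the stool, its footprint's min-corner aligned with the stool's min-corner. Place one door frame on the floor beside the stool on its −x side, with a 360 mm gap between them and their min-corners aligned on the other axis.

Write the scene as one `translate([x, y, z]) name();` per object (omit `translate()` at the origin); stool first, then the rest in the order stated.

stool();
translate([0, 0, 380]) spool();
translate([-1441, 0, 0]) door_frame();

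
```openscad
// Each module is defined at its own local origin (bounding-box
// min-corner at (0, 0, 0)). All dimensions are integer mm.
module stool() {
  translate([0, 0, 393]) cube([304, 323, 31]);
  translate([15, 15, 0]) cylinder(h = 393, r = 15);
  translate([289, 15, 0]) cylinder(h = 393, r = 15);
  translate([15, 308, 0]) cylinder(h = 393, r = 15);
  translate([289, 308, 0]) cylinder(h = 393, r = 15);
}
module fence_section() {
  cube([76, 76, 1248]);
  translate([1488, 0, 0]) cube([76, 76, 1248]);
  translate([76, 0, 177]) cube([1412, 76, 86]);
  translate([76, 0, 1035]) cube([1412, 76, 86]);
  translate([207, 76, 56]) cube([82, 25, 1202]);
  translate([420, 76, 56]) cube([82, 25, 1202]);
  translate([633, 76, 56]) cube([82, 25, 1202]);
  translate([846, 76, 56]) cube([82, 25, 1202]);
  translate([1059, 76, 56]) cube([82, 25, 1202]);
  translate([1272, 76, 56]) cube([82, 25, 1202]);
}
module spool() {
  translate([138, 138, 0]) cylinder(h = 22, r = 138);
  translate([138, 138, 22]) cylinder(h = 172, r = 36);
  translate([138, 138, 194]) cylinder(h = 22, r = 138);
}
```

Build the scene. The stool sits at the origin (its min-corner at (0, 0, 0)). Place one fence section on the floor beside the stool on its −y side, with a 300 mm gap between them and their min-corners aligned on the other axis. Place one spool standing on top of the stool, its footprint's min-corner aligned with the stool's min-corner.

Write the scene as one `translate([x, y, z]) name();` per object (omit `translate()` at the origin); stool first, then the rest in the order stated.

stool();
translate([0, -401, 0]) fence_section();
translate([0, 0, 424]) spool();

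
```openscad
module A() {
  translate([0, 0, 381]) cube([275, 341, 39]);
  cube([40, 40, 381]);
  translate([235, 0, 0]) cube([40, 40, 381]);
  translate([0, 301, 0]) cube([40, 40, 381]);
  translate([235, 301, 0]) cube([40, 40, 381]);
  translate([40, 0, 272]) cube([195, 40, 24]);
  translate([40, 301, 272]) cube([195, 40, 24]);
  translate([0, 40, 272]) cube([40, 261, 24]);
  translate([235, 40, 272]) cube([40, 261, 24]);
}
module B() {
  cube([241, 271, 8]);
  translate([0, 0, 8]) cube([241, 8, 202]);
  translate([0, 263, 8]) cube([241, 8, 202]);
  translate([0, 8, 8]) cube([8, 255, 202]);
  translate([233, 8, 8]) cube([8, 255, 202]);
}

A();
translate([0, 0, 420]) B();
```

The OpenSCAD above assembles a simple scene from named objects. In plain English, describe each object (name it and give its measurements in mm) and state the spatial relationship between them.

A is a four-legged stool. The seat is 275×341 mm, 39 mm thick, top at z = 420 mm. It stands on four square legs, each 40×40 mm in cross-section, from z = 0 to the seat underside, each flush with a corner of the seat. Four stretchers, 40 mm wide and 24 mm tall, connect adjacent legs with their undersides at z = 272 mm, each running between the inner faces of the legs it joins and aligned with the legs' outer faces on the other axis.

B is an open storage box with external size 241×271×210 mm and wall thickness 8 mm (the base is also 8 mm thick). The base covers the whole footprint; the four walls stand on the base, with the y-facing walls full-width and the x-facing walls fitting between their inner faces.

The open box is on top of the stool.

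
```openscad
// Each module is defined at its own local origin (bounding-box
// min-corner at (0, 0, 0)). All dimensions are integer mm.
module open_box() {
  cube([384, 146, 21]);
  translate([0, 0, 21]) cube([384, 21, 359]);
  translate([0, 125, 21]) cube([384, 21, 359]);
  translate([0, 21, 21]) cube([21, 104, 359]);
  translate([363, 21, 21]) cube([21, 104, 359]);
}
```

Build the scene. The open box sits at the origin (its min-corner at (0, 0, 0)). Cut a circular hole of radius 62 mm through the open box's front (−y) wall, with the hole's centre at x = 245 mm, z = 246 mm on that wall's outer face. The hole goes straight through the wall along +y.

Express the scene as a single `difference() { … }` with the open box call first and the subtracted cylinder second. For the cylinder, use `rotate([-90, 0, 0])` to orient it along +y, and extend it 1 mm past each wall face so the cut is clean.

difference() {
  open_box();
  translate([245, -1, 246]) rotate([-90, 0, 0]) cylinder(h = 23, r = 62);
}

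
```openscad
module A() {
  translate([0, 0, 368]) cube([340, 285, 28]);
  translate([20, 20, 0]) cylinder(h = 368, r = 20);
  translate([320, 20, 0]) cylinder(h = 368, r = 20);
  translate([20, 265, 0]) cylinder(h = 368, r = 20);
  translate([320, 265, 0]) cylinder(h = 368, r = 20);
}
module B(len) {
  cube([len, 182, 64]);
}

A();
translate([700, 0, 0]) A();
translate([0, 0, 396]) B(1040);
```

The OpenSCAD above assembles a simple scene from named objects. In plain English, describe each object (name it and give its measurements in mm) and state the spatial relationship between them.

A is a four-legged stool. The seat is 340×285 mm, 28 mm thick, top at z = 396 mm. It stands on four round legs, each 40 mm in diameter, from z = 0 to the seat underside, each leg's axis is inset half a diameter from the nearest pair of seat edges (so the leg's bounding box is flush with the corner).

B is a rectangular beam 1040 mm long (x), 182 mm deep (y), 64 mm thick (z).

The beam spans the tops of two stools placed 360 mm apart, resting at z = 396 mm.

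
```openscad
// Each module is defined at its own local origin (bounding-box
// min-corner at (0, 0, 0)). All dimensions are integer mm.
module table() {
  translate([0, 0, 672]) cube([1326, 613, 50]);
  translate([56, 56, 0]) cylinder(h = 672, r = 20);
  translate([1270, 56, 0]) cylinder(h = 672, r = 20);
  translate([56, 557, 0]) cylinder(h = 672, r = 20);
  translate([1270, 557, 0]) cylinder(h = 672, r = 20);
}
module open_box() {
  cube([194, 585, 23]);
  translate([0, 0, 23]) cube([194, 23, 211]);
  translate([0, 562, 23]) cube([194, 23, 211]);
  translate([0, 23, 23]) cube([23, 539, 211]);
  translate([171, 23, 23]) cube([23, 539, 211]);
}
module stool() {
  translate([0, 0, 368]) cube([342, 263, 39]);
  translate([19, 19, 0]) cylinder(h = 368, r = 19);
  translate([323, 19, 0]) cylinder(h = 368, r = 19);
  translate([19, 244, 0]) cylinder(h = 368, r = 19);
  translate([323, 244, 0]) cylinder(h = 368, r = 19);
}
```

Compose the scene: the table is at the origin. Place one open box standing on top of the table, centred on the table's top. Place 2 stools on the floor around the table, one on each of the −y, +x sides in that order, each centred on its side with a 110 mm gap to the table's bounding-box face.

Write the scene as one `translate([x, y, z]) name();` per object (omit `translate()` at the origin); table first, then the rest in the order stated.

table();
translate([566, 14, 722]) open_box();
translate([492, -373, 0]) stool();
translate([1436, 175, 0]) stool();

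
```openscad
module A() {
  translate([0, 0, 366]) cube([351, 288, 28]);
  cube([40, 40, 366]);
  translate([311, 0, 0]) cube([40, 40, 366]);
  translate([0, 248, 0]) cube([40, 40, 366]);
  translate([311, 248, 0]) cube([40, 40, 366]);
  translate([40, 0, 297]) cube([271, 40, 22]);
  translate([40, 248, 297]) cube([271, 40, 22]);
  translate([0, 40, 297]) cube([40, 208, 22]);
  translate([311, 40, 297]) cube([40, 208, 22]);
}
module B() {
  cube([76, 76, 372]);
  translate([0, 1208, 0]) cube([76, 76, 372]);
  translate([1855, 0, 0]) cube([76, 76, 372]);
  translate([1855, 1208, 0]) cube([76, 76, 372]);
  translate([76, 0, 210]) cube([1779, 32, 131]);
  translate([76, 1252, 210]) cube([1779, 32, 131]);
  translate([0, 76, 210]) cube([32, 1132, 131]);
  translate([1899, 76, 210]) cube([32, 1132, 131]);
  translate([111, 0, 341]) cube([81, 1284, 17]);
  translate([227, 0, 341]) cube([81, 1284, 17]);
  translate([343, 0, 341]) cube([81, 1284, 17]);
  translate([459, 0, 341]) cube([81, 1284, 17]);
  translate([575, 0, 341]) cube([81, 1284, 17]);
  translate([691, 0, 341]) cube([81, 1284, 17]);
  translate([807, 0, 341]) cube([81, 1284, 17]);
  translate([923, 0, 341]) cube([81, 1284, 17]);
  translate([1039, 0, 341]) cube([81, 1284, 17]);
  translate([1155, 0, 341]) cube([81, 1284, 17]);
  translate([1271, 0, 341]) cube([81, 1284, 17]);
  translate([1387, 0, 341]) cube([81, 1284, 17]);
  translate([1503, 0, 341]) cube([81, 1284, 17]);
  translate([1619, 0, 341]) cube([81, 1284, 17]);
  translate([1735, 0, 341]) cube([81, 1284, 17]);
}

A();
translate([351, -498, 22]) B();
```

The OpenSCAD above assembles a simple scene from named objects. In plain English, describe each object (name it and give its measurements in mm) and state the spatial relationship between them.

A is a four-legged stool. The seat is a 351×288×28 mm slab whose top surface is at z = 394 mm; four square legs, each 40×40 mm in cross-section, run from the floor (z = 0) to the underside of the seat, each flush with a corner of the seat. Four stretchers, 40 mm wide and 22 mm tall, connect adjacent legs with their undersides at z = 297 mm, each running between the inner faces of the legs it joins and aligned with the legs' outer faces on the other axis.

B is a bed frame 1931 mm long (x) by 1284 mm wide (y). Four 76×76 mm corner posts, 372 mm tall, at the corners of the footprint. Four rails of 32 mm thickness and 131 mm height run between adjacent posts with their undersides at z = 210 mm, their outer faces flush with the outside of the frame (the two x-running rails run between the posts' inner faces; the two y-running rails run between the posts' inner faces). 15 slats, each 81 mm wide (x) and 17 mm thick, lie across the top of the two x-running rails, running the full 1284 mm width of the frame in y; the slats are evenly spaced along x between the inner faces of the end posts with equal gaps (rounded down to the nearest mm) at the −x end and between each pair — any rounding remainder accumulates at the +x end.

The bed frame is beside the stool with their tops flush at z = 394.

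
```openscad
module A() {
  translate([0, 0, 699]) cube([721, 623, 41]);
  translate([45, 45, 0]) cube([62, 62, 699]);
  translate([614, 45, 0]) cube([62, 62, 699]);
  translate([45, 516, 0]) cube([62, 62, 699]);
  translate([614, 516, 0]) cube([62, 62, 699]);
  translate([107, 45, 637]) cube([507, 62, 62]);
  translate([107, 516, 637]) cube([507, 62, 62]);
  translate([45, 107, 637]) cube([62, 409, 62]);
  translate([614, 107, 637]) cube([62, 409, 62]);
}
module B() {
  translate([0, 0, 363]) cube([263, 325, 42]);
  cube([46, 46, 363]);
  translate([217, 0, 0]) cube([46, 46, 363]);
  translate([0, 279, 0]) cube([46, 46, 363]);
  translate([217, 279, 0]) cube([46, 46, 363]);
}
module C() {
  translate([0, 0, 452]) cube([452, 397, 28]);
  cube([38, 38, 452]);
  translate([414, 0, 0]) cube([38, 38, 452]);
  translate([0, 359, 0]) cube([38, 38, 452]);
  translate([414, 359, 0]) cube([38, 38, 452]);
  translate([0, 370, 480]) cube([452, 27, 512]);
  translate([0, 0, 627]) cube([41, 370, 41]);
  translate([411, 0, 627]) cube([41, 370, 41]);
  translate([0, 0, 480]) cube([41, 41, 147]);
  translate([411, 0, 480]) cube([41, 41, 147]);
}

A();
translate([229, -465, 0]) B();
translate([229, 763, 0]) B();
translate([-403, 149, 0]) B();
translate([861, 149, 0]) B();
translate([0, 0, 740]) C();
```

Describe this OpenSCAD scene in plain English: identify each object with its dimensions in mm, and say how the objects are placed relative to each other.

A is a rectangular dining table. The top is 721×623×41 mm with its upper surface at z = 740 mm. It stands on four 62×62 mm square legs, each inset 45 mm from the nearest pair of top edges, running from the floor to the underside of the top. Four apron rails, 62 mm thick and 62 mm tall, run between adjacent legs with their top edges flush with the underside of the top and their outer faces flush with the legs' outer faces.

B is a four-legged stool. The seat is 263×325 mm, 42 mm thick, top at z = 405 mm. It stands on four square legs, each 46×46 mm in cross-section, from z = 0 to the seat underside, each flush with a corner of the seat.

C is a chair: 452×397 mm seat, 28 mm thick, top at z = 480 mm, on four 38 mm square corner legs flush with the seat edges. A 27 mm thick backrest slab spans the full seat width, extending 512 mm above the seat top, its back face flush with the seat's +y edge. Two armrests of 41×41 mm section run along each side from the seat's front edge to the front of the backrest, top faces 188 mm above the seat top and outer faces flush with the seat's x-edges; a 41×41 mm post under the front of each armrest stands on the seat at the front corner.

Four stools sit around the table at the −y, +y, −x, +x sides. The chair is on top of the table.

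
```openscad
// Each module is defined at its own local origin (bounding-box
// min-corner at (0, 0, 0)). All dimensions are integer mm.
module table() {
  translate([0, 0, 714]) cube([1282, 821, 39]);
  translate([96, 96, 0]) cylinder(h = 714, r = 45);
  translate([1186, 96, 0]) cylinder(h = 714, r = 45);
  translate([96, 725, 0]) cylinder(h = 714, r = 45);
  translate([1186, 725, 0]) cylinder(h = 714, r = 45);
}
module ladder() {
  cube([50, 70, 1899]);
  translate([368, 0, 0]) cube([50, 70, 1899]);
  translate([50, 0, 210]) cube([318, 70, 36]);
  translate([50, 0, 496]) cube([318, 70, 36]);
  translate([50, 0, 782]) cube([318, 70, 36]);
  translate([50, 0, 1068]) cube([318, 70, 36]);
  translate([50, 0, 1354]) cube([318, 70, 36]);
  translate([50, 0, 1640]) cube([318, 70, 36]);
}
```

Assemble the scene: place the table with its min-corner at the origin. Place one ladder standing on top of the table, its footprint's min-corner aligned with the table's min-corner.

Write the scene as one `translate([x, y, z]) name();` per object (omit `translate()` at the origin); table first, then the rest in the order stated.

table();
translate([0, 0, 753]) ladder();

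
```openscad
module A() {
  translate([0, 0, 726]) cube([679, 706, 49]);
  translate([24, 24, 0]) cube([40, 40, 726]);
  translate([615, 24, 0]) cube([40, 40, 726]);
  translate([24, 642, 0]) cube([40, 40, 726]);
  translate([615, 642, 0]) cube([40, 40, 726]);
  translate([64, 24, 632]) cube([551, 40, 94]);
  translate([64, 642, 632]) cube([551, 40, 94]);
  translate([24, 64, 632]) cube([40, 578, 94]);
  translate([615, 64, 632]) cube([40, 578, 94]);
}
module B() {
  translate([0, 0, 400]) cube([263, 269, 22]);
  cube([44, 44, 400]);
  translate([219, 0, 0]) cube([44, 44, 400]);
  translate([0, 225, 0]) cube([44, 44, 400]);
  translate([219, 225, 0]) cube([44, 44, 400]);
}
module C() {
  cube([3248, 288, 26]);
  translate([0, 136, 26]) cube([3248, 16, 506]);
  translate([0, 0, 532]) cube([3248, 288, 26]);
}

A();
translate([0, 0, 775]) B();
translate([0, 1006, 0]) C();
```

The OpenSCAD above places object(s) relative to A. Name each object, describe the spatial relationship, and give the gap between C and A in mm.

A is a table. B is a stool. C is an I-beam. The stool is on top of the table. The I-beam is on the floor beside the table on its +y side. The gap between the I-beam and the table is 300 mm.

The I-beam's nearest face is 300 mm from the table's +y face.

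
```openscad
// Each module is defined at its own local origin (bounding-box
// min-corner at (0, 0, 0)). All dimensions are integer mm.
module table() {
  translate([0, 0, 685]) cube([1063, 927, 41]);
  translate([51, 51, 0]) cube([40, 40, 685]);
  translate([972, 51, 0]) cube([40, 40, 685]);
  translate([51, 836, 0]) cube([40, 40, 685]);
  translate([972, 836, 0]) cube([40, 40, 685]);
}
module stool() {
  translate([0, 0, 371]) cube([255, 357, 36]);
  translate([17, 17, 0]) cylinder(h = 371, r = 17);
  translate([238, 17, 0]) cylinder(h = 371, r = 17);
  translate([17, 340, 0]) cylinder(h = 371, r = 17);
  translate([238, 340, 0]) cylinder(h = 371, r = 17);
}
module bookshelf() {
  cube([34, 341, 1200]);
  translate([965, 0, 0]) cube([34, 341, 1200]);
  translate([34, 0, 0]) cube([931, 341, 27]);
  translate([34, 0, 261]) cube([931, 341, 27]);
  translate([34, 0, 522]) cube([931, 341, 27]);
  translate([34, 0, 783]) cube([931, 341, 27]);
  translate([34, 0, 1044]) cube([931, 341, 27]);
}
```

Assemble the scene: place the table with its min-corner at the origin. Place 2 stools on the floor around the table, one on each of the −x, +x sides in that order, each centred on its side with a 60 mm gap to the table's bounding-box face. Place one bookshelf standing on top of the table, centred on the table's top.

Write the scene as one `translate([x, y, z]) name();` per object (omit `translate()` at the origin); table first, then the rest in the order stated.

table();
translate([-315, 285, 0]) stool();
translate([1123, 285, 0]) stool();
translate([32, 293, 726]) bookshelf();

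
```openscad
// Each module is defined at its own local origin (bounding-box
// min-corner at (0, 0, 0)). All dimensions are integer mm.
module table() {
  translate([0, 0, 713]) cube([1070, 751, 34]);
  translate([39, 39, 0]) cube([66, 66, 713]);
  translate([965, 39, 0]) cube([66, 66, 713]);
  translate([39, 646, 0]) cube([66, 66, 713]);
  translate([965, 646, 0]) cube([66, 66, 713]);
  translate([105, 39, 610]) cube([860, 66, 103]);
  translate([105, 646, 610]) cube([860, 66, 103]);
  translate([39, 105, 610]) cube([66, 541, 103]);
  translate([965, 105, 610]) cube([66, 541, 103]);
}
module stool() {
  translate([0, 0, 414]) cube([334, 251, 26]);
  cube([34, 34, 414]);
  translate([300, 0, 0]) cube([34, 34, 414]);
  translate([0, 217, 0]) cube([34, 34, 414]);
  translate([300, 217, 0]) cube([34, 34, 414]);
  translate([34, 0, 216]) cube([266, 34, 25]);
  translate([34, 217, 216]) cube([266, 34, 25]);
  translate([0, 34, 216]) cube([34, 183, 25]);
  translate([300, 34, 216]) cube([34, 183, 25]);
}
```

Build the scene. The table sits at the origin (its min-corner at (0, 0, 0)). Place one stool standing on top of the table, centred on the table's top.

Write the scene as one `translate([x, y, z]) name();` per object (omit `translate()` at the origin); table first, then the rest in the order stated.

table();
translate([368, 250, 747]) stool();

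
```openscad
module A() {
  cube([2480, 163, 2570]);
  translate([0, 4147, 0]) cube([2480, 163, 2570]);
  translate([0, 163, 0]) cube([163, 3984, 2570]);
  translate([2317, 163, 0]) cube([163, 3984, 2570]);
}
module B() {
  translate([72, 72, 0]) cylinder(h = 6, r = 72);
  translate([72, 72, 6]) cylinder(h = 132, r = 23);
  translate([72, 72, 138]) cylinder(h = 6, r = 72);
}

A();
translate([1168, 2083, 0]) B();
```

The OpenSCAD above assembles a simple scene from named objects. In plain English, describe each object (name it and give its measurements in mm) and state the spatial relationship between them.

A is a box-shaped house frame (walls only): outside footprint 2480×4310 mm, wall height 2570 mm, wall thickness 163 mm. The two y-facing walls run the full x-width; the two x-facing walls fit between the inner faces of the y-facing walls.

B is a spool: two coaxial disc flanges of radius 72 mm and thickness 6 mm, joined by a core cylinder of radius 23 mm and height 132 mm. The lower flange rests on z = 0 and the three cylinders share a vertical axis.

The spool sits inside the house frame, centred.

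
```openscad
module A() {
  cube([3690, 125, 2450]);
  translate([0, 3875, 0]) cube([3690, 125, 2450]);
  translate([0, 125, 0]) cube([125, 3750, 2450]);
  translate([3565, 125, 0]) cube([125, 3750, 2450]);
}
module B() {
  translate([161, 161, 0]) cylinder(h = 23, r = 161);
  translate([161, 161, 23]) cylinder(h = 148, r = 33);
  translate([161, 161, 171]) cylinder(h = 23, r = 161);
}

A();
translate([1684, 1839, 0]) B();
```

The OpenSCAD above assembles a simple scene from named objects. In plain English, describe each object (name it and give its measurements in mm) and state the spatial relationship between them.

A is a box-shaped house frame (walls only): outside footprint 3690×4000 mm, wall height 2450 mm, wall thickness 125 mm. The two y-facing walls run the full x-width; the two x-facing walls fit between the inner faces of the y-facing walls.

B is a spool: two coaxial disc flanges of radius 161 mm and thickness 23 mm, joined by a core cylinder of radius 33 mm and height 148 mm. The lower flange rests on z = 0 and the three cylinders share a vertical axis.

The spool sits inside the house frame, centred.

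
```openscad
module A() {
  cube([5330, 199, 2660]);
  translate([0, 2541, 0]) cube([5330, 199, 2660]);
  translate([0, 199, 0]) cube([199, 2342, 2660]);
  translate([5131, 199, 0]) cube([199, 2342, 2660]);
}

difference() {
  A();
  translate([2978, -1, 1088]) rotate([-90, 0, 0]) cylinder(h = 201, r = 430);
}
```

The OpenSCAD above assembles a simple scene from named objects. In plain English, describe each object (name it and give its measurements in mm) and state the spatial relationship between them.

A is the wall frame of a small rectangular building: four walls, each 2660 mm tall and 199 mm thick, enclosing a footprint 5330 mm (x) by 2740 mm (y) outside-to-outside, with no floor or roof. The front and back walls (the −y and +y sides) span the full width; the two side walls fit between them.

The house frame has a circular hole of radius 430 mm through its front wall, centred at (x = 2978, z = 1088).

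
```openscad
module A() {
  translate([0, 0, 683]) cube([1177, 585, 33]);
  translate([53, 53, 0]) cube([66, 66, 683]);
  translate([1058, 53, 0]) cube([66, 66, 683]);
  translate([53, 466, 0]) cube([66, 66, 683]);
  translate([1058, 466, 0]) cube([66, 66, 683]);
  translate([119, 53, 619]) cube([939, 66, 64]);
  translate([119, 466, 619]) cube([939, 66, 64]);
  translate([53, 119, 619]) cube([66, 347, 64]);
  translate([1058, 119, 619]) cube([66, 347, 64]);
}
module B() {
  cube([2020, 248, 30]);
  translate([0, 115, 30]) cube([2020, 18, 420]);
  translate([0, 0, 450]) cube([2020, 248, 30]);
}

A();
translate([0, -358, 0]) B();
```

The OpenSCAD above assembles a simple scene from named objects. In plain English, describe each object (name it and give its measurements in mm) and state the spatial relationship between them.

A is a rectangular dining table. The top is 1177×585×33 mm with its upper surface at z = 716 mm. It stands on four 66×66 mm square legs, each inset 53 mm from the nearest pair of top edges, running from the floor to the underside of the top. Four apron rails, 66 mm thick and 64 mm tall, run between adjacent legs with their top edges flush with the underside of the top and their outer faces flush with the legs' outer faces.

B is an I-beam lying along x, 2020 mm long. Overall section height 480 mm. Two flanges 248 mm wide (y) and 30 mm thick, one on the floor and one at the top; a web 18 mm thick runs between them, centred on the flange width.

The I-beam is on the floor beside the table on its −y side.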